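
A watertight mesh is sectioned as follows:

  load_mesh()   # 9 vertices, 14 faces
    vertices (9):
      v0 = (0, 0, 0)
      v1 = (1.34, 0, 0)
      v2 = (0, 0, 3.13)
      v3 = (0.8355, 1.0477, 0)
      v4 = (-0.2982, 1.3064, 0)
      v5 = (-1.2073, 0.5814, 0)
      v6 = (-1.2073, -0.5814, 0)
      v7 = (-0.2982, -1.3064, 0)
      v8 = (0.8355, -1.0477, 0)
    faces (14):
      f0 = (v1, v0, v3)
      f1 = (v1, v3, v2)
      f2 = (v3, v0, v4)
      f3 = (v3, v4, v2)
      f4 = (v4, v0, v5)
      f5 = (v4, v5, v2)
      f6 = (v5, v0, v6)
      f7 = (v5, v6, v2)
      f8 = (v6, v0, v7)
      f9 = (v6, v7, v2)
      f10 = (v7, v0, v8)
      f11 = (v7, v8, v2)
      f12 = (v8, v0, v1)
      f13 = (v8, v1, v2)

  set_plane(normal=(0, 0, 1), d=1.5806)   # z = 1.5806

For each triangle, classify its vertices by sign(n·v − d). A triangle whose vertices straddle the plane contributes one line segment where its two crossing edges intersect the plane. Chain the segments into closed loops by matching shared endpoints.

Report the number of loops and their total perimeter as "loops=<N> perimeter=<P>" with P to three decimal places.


loops=1 perimeter=4.029

Straddling triangles (7 of 14):
  (v1,v3,v2) [--+] → (0.413586, 0.518628, 1.5806)–(0.663321, 0, 1.5806)  len=0.5756
  (v3,v4,v2) [--+] → (-0.147614, 0.646689, 1.5806)–(0.413586, 0.518628, 1.5806)  len=0.5756
  (v4,v5,v2) [--+] → (-0.597633, 0.287802, 1.5806)–(-0.147614, 0.646689, 1.5806)  len=0.5756
  (v5,v6,v2) [--+] → (-0.597633, -0.287802, 1.5806)–(-0.597633, 0.287802, 1.5806)  len=0.5756
  (v6,v7,v2) [--+] → (-0.147614, -0.646689, 1.5806)–(-0.597633, -0.287802, 1.5806)  len=0.5756
  (v7,v8,v2) [--+] → (0.413586, -0.518628, 1.5806)–(-0.147614, -0.646689, 1.5806)  len=0.5756
  (v8,v1,v2) [--+] → (0.663321, 0, 1.5806)–(0.413586, -0.518628, 1.5806)  len=0.5756

Chained into 1 loop(s):
  loop 1: 7 segments, perimeter = 4.0293
Total perimeter = 4.029


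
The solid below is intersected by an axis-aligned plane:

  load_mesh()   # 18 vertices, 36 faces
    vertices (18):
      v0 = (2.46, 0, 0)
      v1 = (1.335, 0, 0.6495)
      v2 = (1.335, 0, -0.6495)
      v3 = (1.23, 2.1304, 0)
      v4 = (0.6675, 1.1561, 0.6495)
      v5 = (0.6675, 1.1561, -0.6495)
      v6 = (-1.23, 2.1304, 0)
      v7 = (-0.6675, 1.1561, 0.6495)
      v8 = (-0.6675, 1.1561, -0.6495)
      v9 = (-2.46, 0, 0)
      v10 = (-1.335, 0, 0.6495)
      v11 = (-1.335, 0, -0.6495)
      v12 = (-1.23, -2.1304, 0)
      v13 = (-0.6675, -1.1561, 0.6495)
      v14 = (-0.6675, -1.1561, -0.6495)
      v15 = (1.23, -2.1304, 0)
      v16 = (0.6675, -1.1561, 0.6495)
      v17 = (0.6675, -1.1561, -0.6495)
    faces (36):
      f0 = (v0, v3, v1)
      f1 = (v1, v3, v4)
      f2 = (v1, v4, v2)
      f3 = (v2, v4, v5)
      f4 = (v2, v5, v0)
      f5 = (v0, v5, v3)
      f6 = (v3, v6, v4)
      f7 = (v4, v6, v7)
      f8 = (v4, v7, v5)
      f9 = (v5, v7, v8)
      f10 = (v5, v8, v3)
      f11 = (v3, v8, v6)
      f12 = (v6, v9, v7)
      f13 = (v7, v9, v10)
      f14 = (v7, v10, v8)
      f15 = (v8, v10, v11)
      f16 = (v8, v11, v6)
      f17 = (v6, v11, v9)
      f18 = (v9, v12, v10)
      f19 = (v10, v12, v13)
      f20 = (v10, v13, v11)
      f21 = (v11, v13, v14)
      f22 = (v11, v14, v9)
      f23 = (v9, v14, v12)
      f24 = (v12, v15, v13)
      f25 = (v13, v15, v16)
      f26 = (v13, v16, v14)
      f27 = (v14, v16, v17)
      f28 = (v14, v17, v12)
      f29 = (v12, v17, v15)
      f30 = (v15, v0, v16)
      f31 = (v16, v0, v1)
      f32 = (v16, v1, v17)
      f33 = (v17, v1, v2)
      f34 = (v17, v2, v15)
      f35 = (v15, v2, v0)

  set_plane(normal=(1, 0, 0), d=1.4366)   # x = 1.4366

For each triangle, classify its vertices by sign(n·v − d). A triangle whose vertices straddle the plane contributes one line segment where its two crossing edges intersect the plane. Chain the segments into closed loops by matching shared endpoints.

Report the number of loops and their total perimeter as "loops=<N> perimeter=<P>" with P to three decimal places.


Straddling triangles (6 of 36):
  (v0,v3,v1) [+--] → (1.4366, 1.77256, 0)–(1.4366, 0, 0.590843)  len=1.8684
  (v2,v5,v0) [--+] → (1.4366, 0.660057, -0.370822)–(1.4366, 0, -0.590843)  len=0.6958
  (v0,v5,v3) [+--] → (1.4366, 0.660057, -0.370822)–(1.4366, 1.77256, 0)  len=1.1727
  (v15,v0,v16) [-+-] → (1.4366, -1.77256, 0)–(1.4366, -0.660057, 0.370822)  len=1.1727
  (v16,v0,v1) [-+-] → (1.4366, -0.660057, 0.370822)–(1.4366, 0, 0.590843)  len=0.6958
  (v15,v2,v0) [--+] → (1.4366, 0, -0.590843)–(1.4366, -1.77256, 0)  len=1.8684

Chained into 1 loop(s):
  loop 1: 6 segments, perimeter = 7.4738
Total perimeter = 7.474

loops=1 perimeter=7.474


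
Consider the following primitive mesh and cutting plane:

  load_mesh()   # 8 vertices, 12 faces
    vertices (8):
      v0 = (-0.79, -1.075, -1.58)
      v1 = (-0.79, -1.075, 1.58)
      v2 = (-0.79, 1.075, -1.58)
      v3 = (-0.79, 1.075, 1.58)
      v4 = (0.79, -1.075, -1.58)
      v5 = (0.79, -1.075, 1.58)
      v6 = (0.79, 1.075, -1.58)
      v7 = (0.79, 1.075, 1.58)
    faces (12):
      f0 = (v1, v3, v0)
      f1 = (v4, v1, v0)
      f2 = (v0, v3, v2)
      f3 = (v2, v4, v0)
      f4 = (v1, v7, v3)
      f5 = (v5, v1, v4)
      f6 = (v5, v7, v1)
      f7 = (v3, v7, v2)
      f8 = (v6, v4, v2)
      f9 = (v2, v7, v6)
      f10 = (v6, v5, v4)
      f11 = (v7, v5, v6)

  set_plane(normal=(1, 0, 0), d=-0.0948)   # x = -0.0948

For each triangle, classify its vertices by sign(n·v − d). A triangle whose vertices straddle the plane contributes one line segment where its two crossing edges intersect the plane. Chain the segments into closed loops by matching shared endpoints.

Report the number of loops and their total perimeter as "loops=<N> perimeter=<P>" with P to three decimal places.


Straddling triangles (8 of 12):
  (v4,v1,v0) [+--] → (-0.0948, -1.075, 0.1896)–(-0.0948, -1.075, -1.58)  len=1.7696
  (v2,v4,v0) [-+-] → (-0.0948, 0.129, -1.58)–(-0.0948, -1.075, -1.58)  len=1.2040
  (v1,v7,v3) [-+-] → (-0.0948, -0.129, 1.58)–(-0.0948, 1.075, 1.58)  len=1.2040
  (v5,v1,v4) [+-+] → (-0.0948, -1.075, 1.58)–(-0.0948, -1.075, 0.1896)  len=1.3904
  (v5,v7,v1) [++-] → (-0.0948, -0.129, 1.58)–(-0.0948, -1.075, 1.58)  len=0.9460
  (v3,v7,v2) [-+-] → (-0.0948, 1.075, 1.58)–(-0.0948, 1.075, -0.1896)  len=1.7696
  (v6,v4,v2) [++-] → (-0.0948, 0.129, -1.58)–(-0.0948, 1.075, -1.58)  len=0.9460
  (v2,v7,v6) [-++] → (-0.0948, 1.075, -0.1896)–(-0.0948, 1.075, -1.58)  len=1.3904

Chained into 1 loop(s):
  loop 1: 8 segments, perimeter = 10.6200
Total perimeter = 10.620

loops=1 perimeter=10.620


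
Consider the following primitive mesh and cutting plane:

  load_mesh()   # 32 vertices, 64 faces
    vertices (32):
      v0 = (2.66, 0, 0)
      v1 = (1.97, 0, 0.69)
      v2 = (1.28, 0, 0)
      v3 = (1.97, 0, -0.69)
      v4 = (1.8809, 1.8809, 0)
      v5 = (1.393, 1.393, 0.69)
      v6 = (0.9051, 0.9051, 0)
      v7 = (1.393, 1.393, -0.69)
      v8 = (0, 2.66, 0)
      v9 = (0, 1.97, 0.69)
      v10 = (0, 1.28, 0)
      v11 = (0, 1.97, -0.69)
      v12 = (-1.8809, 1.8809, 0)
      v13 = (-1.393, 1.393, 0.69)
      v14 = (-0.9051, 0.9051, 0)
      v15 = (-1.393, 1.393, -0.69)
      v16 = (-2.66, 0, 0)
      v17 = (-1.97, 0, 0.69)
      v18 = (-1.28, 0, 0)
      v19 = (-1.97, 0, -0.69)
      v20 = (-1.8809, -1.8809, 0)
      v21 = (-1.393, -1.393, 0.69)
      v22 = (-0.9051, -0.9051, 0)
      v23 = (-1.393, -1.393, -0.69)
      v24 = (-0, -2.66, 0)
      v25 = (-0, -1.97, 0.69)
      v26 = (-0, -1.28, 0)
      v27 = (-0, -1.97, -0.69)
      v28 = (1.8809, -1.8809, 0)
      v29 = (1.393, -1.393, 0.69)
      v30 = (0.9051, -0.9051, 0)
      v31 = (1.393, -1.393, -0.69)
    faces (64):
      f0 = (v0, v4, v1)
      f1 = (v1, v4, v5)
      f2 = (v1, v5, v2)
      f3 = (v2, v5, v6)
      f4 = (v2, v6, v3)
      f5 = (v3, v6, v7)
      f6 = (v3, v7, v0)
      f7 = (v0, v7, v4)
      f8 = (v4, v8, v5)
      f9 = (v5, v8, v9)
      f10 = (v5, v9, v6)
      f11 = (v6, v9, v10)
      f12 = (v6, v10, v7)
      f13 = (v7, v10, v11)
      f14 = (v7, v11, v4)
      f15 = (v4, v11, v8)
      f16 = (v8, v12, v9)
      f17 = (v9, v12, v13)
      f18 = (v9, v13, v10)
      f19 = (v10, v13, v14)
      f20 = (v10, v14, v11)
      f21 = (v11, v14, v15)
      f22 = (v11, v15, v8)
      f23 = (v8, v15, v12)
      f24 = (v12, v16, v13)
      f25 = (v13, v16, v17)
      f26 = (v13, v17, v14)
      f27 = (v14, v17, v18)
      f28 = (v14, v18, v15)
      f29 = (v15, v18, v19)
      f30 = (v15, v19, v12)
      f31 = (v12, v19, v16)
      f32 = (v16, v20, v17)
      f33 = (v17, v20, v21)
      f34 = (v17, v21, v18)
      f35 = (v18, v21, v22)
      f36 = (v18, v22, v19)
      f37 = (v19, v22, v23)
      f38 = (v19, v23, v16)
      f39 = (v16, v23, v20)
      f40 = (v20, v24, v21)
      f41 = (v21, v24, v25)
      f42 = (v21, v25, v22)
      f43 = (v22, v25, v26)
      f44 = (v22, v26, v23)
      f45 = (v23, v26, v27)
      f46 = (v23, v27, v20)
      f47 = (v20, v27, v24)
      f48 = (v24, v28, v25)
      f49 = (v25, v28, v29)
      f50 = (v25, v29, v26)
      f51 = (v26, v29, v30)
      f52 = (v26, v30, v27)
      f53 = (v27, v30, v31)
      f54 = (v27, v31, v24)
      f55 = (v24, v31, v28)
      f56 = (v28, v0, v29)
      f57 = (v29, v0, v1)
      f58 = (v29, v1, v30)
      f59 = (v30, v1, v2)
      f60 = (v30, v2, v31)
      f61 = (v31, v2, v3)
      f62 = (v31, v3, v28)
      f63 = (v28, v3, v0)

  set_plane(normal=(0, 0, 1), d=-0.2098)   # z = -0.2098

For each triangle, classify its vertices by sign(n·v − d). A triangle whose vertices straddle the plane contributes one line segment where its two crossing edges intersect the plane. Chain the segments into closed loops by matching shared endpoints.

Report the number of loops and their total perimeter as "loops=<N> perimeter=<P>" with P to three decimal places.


Straddling triangles (32 of 64):
  (v2,v6,v3) [++-] → (1.22889, 0.629897, -0.2098)–(1.4898, 0, -0.2098)  len=0.6818
  (v3,v6,v7) [-+-] → (1.22889, 0.629897, -0.2098)–(1.05345, 1.05345, -0.2098)  len=0.4585
  (v3,v7,v0) [--+] → (2.27476, 0.423553, -0.2098)–(2.4502, 0, -0.2098)  len=0.4585
  (v0,v7,v4) [+-+] → (2.27476, 0.423553, -0.2098)–(1.73255, 1.73255, -0.2098)  len=1.4169
  (v6,v10,v7) [++-] → (0.423553, 1.31436, -0.2098)–(1.05345, 1.05345, -0.2098)  len=0.6818
  (v7,v10,v11) [-+-] → (0.423553, 1.31436, -0.2098)–(0, 1.4898, -0.2098)  len=0.4585
  (v7,v11,v4) [--+] → (1.309, 1.90799, -0.2098)–(1.73255, 1.73255, -0.2098)  len=0.4585
  (v4,v11,v8) [+-+] → (1.309, 1.90799, -0.2098)–(0, 2.4502, -0.2098)  len=1.4169
  (v10,v14,v11) [++-] → (-0.629897, 1.22889, -0.2098)–(0, 1.4898, -0.2098)  len=0.6818
  (v11,v14,v15) [-+-] → (-0.629897, 1.22889, -0.2098)–(-1.05345, 1.05345, -0.2098)  len=0.4585
  (v11,v15,v8) [--+] → (-0.423553, 2.27476, -0.2098)–(0, 2.4502, -0.2098)  len=0.4585
  (v8,v15,v12) [+-+] → (-0.423553, 2.27476, -0.2098)–(-1.73255, 1.73255, -0.2098)  len=1.4169
  (v14,v18,v15) [++-] → (-1.31436, 0.423553, -0.2098)–(-1.05345, 1.05345, -0.2098)  len=0.6818
  (v15,v18,v19) [-+-] → (-1.31436, 0.423553, -0.2098)–(-1.4898, 0, -0.2098)  len=0.4585
  (v15,v19,v12) [--+] → (-1.90799, 1.309, -0.2098)–(-1.73255, 1.73255, -0.2098)  len=0.4585
  (v12,v19,v16) [+-+] → (-1.90799, 1.309, -0.2098)–(-2.4502, 0, -0.2098)  len=1.4169
  (v18,v22,v19) [++-] → (-1.22889, -0.629897, -0.2098)–(-1.4898, 0, -0.2098)  len=0.6818
  (v19,v22,v23) [-+-] → (-1.22889, -0.629897, -0.2098)–(-1.05345, -1.05345, -0.2098)  len=0.4585
  (v19,v23,v16) [--+] → (-2.27476, -0.423553, -0.2098)–(-2.4502, 0, -0.2098)  len=0.4585
  (v16,v23,v20) [+-+] → (-2.27476, -0.423553, -0.2098)–(-1.73255, -1.73255, -0.2098)  len=1.4169
  (v22,v26,v23) [++-] → (-0.423553, -1.31436, -0.2098)–(-1.05345, -1.05345, -0.2098)  len=0.6818
  (v23,v26,v27) [-+-] → (-0.423553, -1.31436, -0.2098)–(0, -1.4898, -0.2098)  len=0.4585
  (v23,v27,v20) [--+] → (-1.309, -1.90799, -0.2098)–(-1.73255, -1.73255, -0.2098)  len=0.4585
  (v20,v27,v24) [+-+] → (-1.309, -1.90799, -0.2098)–(0, -2.4502, -0.2098)  len=1.4169
  (v26,v30,v27) [++-] → (0.629897, -1.22889, -0.2098)–(0, -1.4898, -0.2098)  len=0.6818
  (v27,v30,v31) [-+-] → (0.629897, -1.22889, -0.2098)–(1.05345, -1.05345, -0.2098)  len=0.4585
  (v27,v31,v24) [--+] → (0.423553, -2.27476, -0.2098)–(0, -2.4502, -0.2098)  len=0.4585
  (v24,v31,v28) [+-+] → (0.423553, -2.27476, -0.2098)–(1.73255, -1.73255, -0.2098)  len=1.4169
  (v30,v2,v31) [++-] → (1.31436, -0.423553, -0.2098)–(1.05345, -1.05345, -0.2098)  len=0.6818
  (v31,v2,v3) [-+-] → (1.31436, -0.423553, -0.2098)–(1.4898, 0, -0.2098)  len=0.4585
  (v31,v3,v28) [--+] → (1.90799, -1.309, -0.2098)–(1.73255, -1.73255, -0.2098)  len=0.4585
  (v28,v3,v0) [+-+] → (1.90799, -1.309, -0.2098)–(2.4502, 0, -0.2098)  len=1.4169

Chained into 2 loop(s):
  loop 1: 16 segments, perimeter = 9.1220
  loop 2: 16 segments, perimeter = 15.0024
Total perimeter = 24.124

loops=2 perimeter=24.124


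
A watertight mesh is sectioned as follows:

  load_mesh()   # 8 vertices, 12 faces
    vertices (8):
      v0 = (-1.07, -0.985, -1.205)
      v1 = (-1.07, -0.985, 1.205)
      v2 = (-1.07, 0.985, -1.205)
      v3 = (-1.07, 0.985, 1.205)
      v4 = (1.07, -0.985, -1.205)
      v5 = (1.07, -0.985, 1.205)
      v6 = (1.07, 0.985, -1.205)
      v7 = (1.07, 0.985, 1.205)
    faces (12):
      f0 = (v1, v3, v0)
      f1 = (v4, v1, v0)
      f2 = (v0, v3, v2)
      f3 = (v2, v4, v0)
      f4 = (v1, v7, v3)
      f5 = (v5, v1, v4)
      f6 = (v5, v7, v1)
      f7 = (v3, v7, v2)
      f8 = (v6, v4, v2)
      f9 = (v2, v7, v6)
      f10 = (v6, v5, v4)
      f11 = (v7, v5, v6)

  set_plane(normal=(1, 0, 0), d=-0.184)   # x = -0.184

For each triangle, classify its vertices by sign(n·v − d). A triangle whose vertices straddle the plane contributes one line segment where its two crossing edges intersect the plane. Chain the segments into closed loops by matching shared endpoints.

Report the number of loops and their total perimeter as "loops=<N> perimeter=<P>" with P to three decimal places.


Straddling triangles (8 of 12):
  (v4,v1,v0) [+--] → (-0.184, -0.985, 0.207215)–(-0.184, -0.985, -1.205)  len=1.4122
  (v2,v4,v0) [-+-] → (-0.184, 0.169383, -1.205)–(-0.184, -0.985, -1.205)  len=1.1544
  (v1,v7,v3) [-+-] → (-0.184, -0.169383, 1.205)–(-0.184, 0.985, 1.205)  len=1.1544
  (v5,v1,v4) [+-+] → (-0.184, -0.985, 1.205)–(-0.184, -0.985, 0.207215)  len=0.9978
  (v5,v7,v1) [++-] → (-0.184, -0.169383, 1.205)–(-0.184, -0.985, 1.205)  len=0.8156
  (v3,v7,v2) [-+-] → (-0.184, 0.985, 1.205)–(-0.184, 0.985, -0.207215)  len=1.4122
  (v6,v4,v2) [++-] → (-0.184, 0.169383, -1.205)–(-0.184, 0.985, -1.205)  len=0.8156
  (v2,v7,v6) [-++] → (-0.184, 0.985, -0.207215)–(-0.184, 0.985, -1.205)  len=0.9978

Chained into 1 loop(s):
  loop 1: 8 segments, perimeter = 8.7600
Total perimeter = 8.760

loops=1 perimeter=8.760


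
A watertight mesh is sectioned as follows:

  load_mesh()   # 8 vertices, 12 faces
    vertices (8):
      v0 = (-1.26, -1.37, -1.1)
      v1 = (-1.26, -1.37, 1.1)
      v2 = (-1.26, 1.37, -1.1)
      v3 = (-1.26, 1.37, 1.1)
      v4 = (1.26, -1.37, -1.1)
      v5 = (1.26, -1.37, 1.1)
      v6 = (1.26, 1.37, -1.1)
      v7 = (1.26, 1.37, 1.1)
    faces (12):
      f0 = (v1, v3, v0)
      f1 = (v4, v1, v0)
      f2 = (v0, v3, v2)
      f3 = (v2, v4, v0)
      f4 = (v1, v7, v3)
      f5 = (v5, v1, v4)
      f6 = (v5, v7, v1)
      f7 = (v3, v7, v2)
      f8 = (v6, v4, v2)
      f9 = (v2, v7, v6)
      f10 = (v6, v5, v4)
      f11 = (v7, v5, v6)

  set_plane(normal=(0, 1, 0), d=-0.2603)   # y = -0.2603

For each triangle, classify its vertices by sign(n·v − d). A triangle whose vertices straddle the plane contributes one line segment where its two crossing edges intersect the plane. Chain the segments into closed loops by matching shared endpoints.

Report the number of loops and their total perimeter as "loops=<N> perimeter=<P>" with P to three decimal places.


Straddling triangles (8 of 12):
  (v1,v3,v0) [-+-] → (-1.26, -0.2603, 1.1)–(-1.26, -0.2603, -0.209)  len=1.3090
  (v0,v3,v2) [-++] → (-1.26, -0.2603, -0.209)–(-1.26, -0.2603, -1.1)  len=0.8910
  (v2,v4,v0) [+--] → (0.2394, -0.2603, -1.1)–(-1.26, -0.2603, -1.1)  len=1.4994
  (v1,v7,v3) [-++] → (-0.2394, -0.2603, 1.1)–(-1.26, -0.2603, 1.1)  len=1.0206
  (v5,v7,v1) [-+-] → (1.26, -0.2603, 1.1)–(-0.2394, -0.2603, 1.1)  len=1.4994
  (v6,v4,v2) [+-+] → (1.26, -0.2603, -1.1)–(0.2394, -0.2603, -1.1)  len=1.0206
  (v6,v5,v4) [+--] → (1.26, -0.2603, 0.209)–(1.26, -0.2603, -1.1)  len=1.3090
  (v7,v5,v6) [+-+] → (1.26, -0.2603, 1.1)–(1.26, -0.2603, 0.209)  len=0.8910

Chained into 1 loop(s):
  loop 1: 8 segments, perimeter = 9.4400
Total perimeter = 9.440

loops=1 perimeter=9.440


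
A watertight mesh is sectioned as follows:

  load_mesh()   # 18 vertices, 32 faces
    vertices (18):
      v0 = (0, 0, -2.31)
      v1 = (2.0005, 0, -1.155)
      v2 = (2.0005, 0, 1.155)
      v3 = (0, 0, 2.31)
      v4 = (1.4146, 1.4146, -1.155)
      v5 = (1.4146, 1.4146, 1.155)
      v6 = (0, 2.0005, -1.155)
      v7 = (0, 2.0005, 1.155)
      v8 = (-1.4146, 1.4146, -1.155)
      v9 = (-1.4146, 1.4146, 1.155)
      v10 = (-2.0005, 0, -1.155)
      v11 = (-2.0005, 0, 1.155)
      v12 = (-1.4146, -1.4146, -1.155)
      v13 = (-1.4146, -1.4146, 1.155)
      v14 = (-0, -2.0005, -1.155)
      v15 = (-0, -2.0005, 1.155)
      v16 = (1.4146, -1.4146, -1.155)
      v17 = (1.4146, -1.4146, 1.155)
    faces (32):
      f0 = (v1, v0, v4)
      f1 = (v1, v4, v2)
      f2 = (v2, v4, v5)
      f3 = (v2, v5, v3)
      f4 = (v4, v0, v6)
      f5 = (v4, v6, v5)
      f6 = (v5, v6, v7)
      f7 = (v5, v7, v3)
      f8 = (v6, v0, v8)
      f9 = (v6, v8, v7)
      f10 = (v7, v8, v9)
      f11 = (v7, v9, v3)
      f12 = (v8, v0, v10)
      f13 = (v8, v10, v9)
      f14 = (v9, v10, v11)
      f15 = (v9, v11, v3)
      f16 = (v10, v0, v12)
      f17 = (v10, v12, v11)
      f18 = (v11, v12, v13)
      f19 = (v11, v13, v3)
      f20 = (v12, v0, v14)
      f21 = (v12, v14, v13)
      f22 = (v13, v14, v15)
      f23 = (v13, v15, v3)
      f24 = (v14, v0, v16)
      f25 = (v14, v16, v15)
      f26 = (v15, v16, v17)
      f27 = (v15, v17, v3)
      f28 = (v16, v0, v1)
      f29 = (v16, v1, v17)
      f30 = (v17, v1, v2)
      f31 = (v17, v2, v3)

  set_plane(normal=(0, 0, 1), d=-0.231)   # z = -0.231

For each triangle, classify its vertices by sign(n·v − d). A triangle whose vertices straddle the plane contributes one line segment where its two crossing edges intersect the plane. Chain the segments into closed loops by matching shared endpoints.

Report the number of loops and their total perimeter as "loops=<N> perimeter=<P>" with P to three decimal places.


Straddling triangles (16 of 32):
  (v1,v4,v2) [--+] → (1.64896, 0.84876, -0.231)–(2.0005, 0, -0.231)  len=0.9187
  (v2,v4,v5) [+-+] → (1.64896, 0.84876, -0.231)–(1.4146, 1.4146, -0.231)  len=0.6125
  (v4,v6,v5) [--+] → (0.56584, 1.76614, -0.231)–(1.4146, 1.4146, -0.231)  len=0.9187
  (v5,v6,v7) [+-+] → (0.56584, 1.76614, -0.231)–(0, 2.0005, -0.231)  len=0.6125
  (v6,v8,v7) [--+] → (-0.84876, 1.64896, -0.231)–(0, 2.0005, -0.231)  len=0.9187
  (v7,v8,v9) [+-+] → (-0.84876, 1.64896, -0.231)–(-1.4146, 1.4146, -0.231)  len=0.6125
  (v8,v10,v9) [--+] → (-1.76614, 0.56584, -0.231)–(-1.4146, 1.4146, -0.231)  len=0.9187
  (v9,v10,v11) [+-+] → (-1.76614, 0.56584, -0.231)–(-2.0005, 0, -0.231)  len=0.6125
  (v10,v12,v11) [--+] → (-1.64896, -0.84876, -0.231)–(-2.0005, 0, -0.231)  len=0.9187
  (v11,v12,v13) [+-+] → (-1.64896, -0.84876, -0.231)–(-1.4146, -1.4146, -0.231)  len=0.6125
  (v12,v14,v13) [--+] → (-0.56584, -1.76614, -0.231)–(-1.4146, -1.4146, -0.231)  len=0.9187
  (v13,v14,v15) [+-+] → (-0.56584, -1.76614, -0.231)–(0, -2.0005, -0.231)  len=0.6125
  (v14,v16,v15) [--+] → (0.84876, -1.64896, -0.231)–(0, -2.0005, -0.231)  len=0.9187
  (v15,v16,v17) [+-+] → (0.84876, -1.64896, -0.231)–(1.4146, -1.4146, -0.231)  len=0.6125
  (v16,v1,v17) [--+] → (1.76614, -0.56584, -0.231)–(1.4146, -1.4146, -0.231)  len=0.9187
  (v17,v1,v2) [+-+] → (1.76614, -0.56584, -0.231)–(2.0005, 0, -0.231)  len=0.6125

Chained into 1 loop(s):
  loop 1: 16 segments, perimeter = 12.2491
Total perimeter = 12.249

loops=1 perimeter=12.249


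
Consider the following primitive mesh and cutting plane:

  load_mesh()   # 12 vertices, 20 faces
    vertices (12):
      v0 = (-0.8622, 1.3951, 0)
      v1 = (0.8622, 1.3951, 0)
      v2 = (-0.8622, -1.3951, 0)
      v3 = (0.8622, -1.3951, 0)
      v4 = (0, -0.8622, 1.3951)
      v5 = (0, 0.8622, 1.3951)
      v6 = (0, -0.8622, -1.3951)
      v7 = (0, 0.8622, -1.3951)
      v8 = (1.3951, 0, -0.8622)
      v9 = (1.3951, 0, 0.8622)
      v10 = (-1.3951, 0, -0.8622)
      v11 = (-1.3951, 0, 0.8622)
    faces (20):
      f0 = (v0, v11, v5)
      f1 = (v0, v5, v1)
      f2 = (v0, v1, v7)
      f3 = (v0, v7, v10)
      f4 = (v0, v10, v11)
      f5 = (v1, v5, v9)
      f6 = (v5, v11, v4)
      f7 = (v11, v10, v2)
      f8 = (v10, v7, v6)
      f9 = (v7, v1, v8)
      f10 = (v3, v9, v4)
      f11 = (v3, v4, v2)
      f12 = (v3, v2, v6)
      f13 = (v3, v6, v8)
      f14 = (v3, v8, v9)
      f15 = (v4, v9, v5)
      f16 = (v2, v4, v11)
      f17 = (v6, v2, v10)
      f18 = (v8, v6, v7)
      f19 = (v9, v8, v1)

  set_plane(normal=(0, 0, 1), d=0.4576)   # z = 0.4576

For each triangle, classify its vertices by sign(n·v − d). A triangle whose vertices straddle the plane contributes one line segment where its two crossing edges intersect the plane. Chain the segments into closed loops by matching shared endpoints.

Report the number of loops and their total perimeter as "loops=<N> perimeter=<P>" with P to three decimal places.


loops=1 perimeter=8.321

Straddling triangles (10 of 20):
  (v0,v11,v5) [-++] → (-1.14503, 0.654671, 0.4576)–(-0.579394, 1.22031, 0.4576)  len=0.7999
  (v0,v5,v1) [-+-] → (-0.579394, 1.22031, 0.4576)–(0.579394, 1.22031, 0.4576)  len=1.1588
  (v0,v10,v11) [--+] → (-1.3951, 0, 0.4576)–(-1.14503, 0.654671, 0.4576)  len=0.7008
  (v1,v5,v9) [-++] → (0.579394, 1.22031, 0.4576)–(1.14503, 0.654671, 0.4576)  len=0.7999
  (v11,v10,v2) [+--] → (-1.3951, 0, 0.4576)–(-1.14503, -0.654671, 0.4576)  len=0.7008
  (v3,v9,v4) [-++] → (1.14503, -0.654671, 0.4576)–(0.579394, -1.22031, 0.4576)  len=0.7999
  (v3,v4,v2) [-+-] → (0.579394, -1.22031, 0.4576)–(-0.579394, -1.22031, 0.4576)  len=1.1588
  (v3,v8,v9) [--+] → (1.3951, 0, 0.4576)–(1.14503, -0.654671, 0.4576)  len=0.7008
  (v2,v4,v11) [-++] → (-0.579394, -1.22031, 0.4576)–(-1.14503, -0.654671, 0.4576)  len=0.7999
  (v9,v8,v1) [+--] → (1.3951, 0, 0.4576)–(1.14503, 0.654671, 0.4576)  len=0.7008

Chained into 1 loop(s):
  loop 1: 10 segments, perimeter = 8.3205
Total perimeter = 8.321


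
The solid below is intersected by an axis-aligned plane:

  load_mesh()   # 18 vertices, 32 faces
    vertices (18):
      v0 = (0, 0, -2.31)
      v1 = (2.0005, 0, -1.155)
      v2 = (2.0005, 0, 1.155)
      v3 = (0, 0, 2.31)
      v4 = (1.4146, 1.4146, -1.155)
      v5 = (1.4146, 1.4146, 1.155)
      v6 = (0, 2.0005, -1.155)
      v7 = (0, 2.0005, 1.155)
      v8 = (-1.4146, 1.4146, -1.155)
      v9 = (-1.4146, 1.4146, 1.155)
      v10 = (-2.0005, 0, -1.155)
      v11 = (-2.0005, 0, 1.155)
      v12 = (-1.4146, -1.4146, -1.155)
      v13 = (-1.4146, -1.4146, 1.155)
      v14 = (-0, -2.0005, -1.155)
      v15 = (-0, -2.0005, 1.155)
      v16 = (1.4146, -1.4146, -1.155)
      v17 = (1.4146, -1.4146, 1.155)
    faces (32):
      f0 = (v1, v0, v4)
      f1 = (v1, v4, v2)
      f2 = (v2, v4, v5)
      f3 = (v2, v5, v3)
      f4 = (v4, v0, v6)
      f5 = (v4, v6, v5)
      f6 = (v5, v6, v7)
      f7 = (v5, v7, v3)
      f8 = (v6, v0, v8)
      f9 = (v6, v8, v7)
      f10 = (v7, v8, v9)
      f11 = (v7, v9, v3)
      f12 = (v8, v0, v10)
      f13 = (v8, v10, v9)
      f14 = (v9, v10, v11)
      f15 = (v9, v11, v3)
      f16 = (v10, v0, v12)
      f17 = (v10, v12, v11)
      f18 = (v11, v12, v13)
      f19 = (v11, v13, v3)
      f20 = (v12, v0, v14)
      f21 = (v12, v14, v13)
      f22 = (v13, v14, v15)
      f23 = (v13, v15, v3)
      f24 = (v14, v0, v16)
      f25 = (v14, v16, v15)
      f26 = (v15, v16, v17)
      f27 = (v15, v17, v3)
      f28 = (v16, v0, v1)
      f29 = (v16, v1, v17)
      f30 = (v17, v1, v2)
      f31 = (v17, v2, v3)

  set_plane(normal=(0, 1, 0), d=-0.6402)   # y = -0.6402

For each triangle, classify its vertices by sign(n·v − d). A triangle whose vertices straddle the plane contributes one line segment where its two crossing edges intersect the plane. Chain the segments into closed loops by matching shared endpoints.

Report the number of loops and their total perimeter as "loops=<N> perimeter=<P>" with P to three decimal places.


Straddling triangles (12 of 32):
  (v10,v0,v12) [++-] → (-0.6402, -0.6402, -1.78729)–(-1.73534, -0.6402, -1.155)  len=1.2646
  (v10,v12,v11) [+-+] → (-1.73534, -0.6402, -1.155)–(-1.73534, -0.6402, 0.109572)  len=1.2646
  (v11,v12,v13) [+--] → (-1.73534, -0.6402, 0.109572)–(-1.73534, -0.6402, 1.155)  len=1.0454
  (v11,v13,v3) [+-+] → (-1.73534, -0.6402, 1.155)–(-0.6402, -0.6402, 1.78729)  len=1.2646
  (v12,v0,v14) [-+-] → (-0.6402, -0.6402, -1.78729)–(0, -0.6402, -1.94038)  len=0.6582
  (v13,v15,v3) [--+] → (0, -0.6402, 1.94038)–(-0.6402, -0.6402, 1.78729)  len=0.6582
  (v14,v0,v16) [-+-] → (0, -0.6402, -1.94038)–(0.6402, -0.6402, -1.78729)  len=0.6582
  (v15,v17,v3) [--+] → (0.6402, -0.6402, 1.78729)–(0, -0.6402, 1.94038)  len=0.6582
  (v16,v0,v1) [-++] → (0.6402, -0.6402, -1.78729)–(1.73534, -0.6402, -1.155)  len=1.2646
  (v16,v1,v17) [-+-] → (1.73534, -0.6402, -1.155)–(1.73534, -0.6402, -0.109572)  len=1.0454
  (v17,v1,v2) [-++] → (1.73534, -0.6402, -0.109572)–(1.73534, -0.6402, 1.155)  len=1.2646
  (v17,v2,v3) [-++] → (1.73534, -0.6402, 1.155)–(0.6402, -0.6402, 1.78729)  len=1.2646

Chained into 1 loop(s):
  loop 1: 12 segments, perimeter = 12.3113
Total perimeter = 12.311

loops=1 perimeter=12.311


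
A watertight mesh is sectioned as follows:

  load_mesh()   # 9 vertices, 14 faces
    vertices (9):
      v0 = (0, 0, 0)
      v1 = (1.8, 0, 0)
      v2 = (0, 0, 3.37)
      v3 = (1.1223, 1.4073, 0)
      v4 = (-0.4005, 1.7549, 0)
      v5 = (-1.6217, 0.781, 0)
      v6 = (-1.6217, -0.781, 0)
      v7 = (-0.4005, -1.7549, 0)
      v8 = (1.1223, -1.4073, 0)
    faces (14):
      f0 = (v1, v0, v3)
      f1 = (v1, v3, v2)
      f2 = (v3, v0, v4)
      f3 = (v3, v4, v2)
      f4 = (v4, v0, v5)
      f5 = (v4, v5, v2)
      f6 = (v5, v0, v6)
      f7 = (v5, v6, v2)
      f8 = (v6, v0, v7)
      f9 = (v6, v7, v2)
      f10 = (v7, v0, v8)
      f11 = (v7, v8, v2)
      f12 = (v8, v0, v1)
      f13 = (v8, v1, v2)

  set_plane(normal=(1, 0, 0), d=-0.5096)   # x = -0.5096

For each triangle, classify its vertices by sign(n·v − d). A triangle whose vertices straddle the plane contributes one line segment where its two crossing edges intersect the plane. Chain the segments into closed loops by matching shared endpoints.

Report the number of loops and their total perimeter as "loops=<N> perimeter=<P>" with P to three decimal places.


loops=1 perimeter=9.254

Straddling triangles (6 of 14):
  (v4,v0,v5) [++-] → (-0.5096, 0.24542, 0)–(-0.5096, 1.66789, 0)  len=1.4225
  (v4,v5,v2) [+-+] → (-0.5096, 1.66789, 0)–(-0.5096, 0.24542, 2.31102)  len=2.7137
  (v5,v0,v6) [-+-] → (-0.5096, 0.24542, 0)–(-0.5096, -0.24542, 0)  len=0.4908
  (v5,v6,v2) [--+] → (-0.5096, -0.24542, 2.31102)–(-0.5096, 0.24542, 2.31102)  len=0.4908
  (v6,v0,v7) [-++] → (-0.5096, -0.24542, 0)–(-0.5096, -1.66789, 0)  len=1.4225
  (v6,v7,v2) [-++] → (-0.5096, -1.66789, 0)–(-0.5096, -0.24542, 2.31102)  len=2.7137

Chained into 1 loop(s):
  loop 1: 6 segments, perimeter = 9.2541
Total perimeter = 9.254


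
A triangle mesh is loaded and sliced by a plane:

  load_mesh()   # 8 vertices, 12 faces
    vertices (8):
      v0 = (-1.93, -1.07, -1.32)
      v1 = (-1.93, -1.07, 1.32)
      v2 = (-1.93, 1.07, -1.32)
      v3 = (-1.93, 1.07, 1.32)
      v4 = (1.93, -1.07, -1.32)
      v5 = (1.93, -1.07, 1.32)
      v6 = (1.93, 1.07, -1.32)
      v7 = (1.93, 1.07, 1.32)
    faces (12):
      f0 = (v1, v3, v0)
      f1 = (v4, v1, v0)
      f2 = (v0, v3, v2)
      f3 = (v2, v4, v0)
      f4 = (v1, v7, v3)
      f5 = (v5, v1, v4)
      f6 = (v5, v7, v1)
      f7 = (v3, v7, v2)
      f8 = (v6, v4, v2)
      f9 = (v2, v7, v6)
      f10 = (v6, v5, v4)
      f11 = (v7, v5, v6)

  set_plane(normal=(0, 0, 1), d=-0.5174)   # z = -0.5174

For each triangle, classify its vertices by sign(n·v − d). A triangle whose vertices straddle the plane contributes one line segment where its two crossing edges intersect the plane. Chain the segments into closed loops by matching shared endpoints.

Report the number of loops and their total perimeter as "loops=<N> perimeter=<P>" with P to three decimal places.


Straddling triangles (8 of 12):
  (v1,v3,v0) [++-] → (-1.93, -0.419408, -0.5174)–(-1.93, -1.07, -0.5174)  len=0.6506
  (v4,v1,v0) [-+-] → (0.756502, -1.07, -0.5174)–(-1.93, -1.07, -0.5174)  len=2.6865
  (v0,v3,v2) [-+-] → (-1.93, -0.419408, -0.5174)–(-1.93, 1.07, -0.5174)  len=1.4894
  (v5,v1,v4) [++-] → (0.756502, -1.07, -0.5174)–(1.93, -1.07, -0.5174)  len=1.1735
  (v3,v7,v2) [++-] → (-0.756502, 1.07, -0.5174)–(-1.93, 1.07, -0.5174)  len=1.1735
  (v2,v7,v6) [-+-] → (-0.756502, 1.07, -0.5174)–(1.93, 1.07, -0.5174)  len=2.6865
  (v6,v5,v4) [-+-] → (1.93, 0.419408, -0.5174)–(1.93, -1.07, -0.5174)  len=1.4894
  (v7,v5,v6) [++-] → (1.93, 0.419408, -0.5174)–(1.93, 1.07, -0.5174)  len=0.6506

Chained into 1 loop(s):
  loop 1: 8 segments, perimeter = 12.0000
Total perimeter = 12.000

loops=1 perimeter=12.000


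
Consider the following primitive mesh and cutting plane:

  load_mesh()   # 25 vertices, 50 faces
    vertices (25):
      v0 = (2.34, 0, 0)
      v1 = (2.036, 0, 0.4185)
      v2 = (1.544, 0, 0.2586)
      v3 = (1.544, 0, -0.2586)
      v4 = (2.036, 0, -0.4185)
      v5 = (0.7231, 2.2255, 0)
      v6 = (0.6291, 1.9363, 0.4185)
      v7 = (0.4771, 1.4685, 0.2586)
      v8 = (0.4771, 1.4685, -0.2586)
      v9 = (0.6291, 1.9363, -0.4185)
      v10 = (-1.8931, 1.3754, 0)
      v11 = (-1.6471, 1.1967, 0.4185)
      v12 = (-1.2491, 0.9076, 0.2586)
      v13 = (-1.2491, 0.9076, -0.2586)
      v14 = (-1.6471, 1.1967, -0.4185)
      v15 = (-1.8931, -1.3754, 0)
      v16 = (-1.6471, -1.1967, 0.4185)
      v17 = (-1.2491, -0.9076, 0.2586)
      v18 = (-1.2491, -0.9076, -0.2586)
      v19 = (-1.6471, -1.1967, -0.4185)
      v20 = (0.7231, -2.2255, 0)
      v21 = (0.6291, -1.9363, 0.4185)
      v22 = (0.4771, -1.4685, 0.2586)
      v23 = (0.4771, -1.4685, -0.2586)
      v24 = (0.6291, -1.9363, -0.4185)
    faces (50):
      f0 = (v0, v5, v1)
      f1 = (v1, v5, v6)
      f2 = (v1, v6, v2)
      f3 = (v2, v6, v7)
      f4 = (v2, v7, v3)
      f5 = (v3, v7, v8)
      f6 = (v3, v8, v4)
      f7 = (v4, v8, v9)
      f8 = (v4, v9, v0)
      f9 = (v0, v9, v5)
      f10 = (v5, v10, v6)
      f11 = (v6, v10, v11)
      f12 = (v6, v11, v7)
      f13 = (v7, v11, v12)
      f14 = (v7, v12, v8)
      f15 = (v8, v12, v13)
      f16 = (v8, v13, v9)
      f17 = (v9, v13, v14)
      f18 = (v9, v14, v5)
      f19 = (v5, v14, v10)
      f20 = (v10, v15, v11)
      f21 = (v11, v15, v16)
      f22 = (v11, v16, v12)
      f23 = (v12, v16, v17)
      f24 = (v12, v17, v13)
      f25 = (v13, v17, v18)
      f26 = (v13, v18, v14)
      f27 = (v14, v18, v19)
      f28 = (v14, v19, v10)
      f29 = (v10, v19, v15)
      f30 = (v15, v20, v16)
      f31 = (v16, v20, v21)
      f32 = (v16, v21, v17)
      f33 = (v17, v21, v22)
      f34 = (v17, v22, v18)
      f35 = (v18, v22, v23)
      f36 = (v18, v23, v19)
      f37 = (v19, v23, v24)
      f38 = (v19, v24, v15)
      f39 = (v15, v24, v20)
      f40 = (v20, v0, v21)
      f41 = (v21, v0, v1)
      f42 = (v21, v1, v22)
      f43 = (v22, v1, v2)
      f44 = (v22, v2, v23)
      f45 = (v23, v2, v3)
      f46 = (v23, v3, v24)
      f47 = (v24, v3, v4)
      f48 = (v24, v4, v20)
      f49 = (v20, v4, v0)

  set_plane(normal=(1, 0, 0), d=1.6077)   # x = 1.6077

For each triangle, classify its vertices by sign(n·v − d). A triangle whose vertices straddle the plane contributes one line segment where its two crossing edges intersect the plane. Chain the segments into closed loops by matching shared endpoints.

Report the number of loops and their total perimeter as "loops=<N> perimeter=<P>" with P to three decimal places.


loops=1 perimeter=4.790

Straddling triangles (14 of 50):
  (v0,v5,v1) [+-+] → (1.6077, 1.00794, 0)–(1.6077, 0.726012, 0.281975)  len=0.3987
  (v1,v5,v6) [+--] → (1.6077, 0.726012, 0.281975)–(1.6077, 0.589464, 0.4185)  len=0.1931
  (v1,v6,v2) [+--] → (1.6077, 0.589464, 0.4185)–(1.6077, 0, 0.279302)  len=0.6057
  (v3,v8,v4) [--+] → (1.6077, 0.403463, -0.374568)–(1.6077, 0, -0.279302)  len=0.4146
  (v4,v8,v9) [+--] → (1.6077, 0.403463, -0.374568)–(1.6077, 0.589464, -0.4185)  len=0.1911
  (v4,v9,v0) [+-+] → (1.6077, 0.589464, -0.4185)–(1.6077, 0.828776, -0.179127)  len=0.3385
  (v0,v9,v5) [+--] → (1.6077, 0.828776, -0.179127)–(1.6077, 1.00794, 0)  len=0.2533
  (v20,v0,v21) [-+-] → (1.6077, -1.00794, 0)–(1.6077, -0.828776, 0.179127)  len=0.2533
  (v21,v0,v1) [-++] → (1.6077, -0.828776, 0.179127)–(1.6077, -0.589464, 0.4185)  len=0.3385
  (v21,v1,v22) [-+-] → (1.6077, -0.589464, 0.4185)–(1.6077, -0.403463, 0.374568)  len=0.1911
  (v22,v1,v2) [-+-] → (1.6077, -0.403463, 0.374568)–(1.6077, 0, 0.279302)  len=0.4146
  (v24,v3,v4) [--+] → (1.6077, 0, -0.279302)–(1.6077, -0.589464, -0.4185)  len=0.6057
  (v24,v4,v20) [-+-] → (1.6077, -0.589464, -0.4185)–(1.6077, -0.726012, -0.281975)  len=0.1931
  (v20,v4,v0) [-++] → (1.6077, -0.726012, -0.281975)–(1.6077, -1.00794, 0)  len=0.3987

Chained into 1 loop(s):
  loop 1: 14 segments, perimeter = 4.7900
Total perimeter = 4.790


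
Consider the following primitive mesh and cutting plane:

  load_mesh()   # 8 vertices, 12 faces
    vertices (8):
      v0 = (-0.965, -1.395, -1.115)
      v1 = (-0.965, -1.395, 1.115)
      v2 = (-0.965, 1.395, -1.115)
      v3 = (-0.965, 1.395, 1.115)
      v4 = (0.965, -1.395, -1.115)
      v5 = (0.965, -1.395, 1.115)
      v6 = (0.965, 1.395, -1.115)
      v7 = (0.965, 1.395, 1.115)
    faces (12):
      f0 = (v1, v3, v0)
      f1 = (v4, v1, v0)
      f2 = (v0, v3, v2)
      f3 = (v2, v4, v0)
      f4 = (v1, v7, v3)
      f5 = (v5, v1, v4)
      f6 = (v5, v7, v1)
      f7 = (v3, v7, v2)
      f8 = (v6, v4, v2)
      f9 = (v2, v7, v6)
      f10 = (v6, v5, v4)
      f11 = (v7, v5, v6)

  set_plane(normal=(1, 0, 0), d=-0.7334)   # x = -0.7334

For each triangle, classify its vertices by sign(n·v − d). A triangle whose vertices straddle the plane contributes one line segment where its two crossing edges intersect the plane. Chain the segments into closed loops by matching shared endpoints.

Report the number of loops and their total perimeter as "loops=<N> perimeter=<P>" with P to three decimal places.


Straddling triangles (8 of 12):
  (v4,v1,v0) [+--] → (-0.7334, -1.395, 0.8474)–(-0.7334, -1.395, -1.115)  len=1.9624
  (v2,v4,v0) [-+-] → (-0.7334, 1.0602, -1.115)–(-0.7334, -1.395, -1.115)  len=2.4552
  (v1,v7,v3) [-+-] → (-0.7334, -1.0602, 1.115)–(-0.7334, 1.395, 1.115)  len=2.4552
  (v5,v1,v4) [+-+] → (-0.7334, -1.395, 1.115)–(-0.7334, -1.395, 0.8474)  len=0.2676
  (v5,v7,v1) [++-] → (-0.7334, -1.0602, 1.115)–(-0.7334, -1.395, 1.115)  len=0.3348
  (v3,v7,v2) [-+-] → (-0.7334, 1.395, 1.115)–(-0.7334, 1.395, -0.8474)  len=1.9624
  (v6,v4,v2) [++-] → (-0.7334, 1.0602, -1.115)–(-0.7334, 1.395, -1.115)  len=0.3348
  (v2,v7,v6) [-++] → (-0.7334, 1.395, -0.8474)–(-0.7334, 1.395, -1.115)  len=0.2676

Chained into 1 loop(s):
  loop 1: 8 segments, perimeter = 10.0400
Total perimeter = 10.040

loops=1 perimeter=10.040


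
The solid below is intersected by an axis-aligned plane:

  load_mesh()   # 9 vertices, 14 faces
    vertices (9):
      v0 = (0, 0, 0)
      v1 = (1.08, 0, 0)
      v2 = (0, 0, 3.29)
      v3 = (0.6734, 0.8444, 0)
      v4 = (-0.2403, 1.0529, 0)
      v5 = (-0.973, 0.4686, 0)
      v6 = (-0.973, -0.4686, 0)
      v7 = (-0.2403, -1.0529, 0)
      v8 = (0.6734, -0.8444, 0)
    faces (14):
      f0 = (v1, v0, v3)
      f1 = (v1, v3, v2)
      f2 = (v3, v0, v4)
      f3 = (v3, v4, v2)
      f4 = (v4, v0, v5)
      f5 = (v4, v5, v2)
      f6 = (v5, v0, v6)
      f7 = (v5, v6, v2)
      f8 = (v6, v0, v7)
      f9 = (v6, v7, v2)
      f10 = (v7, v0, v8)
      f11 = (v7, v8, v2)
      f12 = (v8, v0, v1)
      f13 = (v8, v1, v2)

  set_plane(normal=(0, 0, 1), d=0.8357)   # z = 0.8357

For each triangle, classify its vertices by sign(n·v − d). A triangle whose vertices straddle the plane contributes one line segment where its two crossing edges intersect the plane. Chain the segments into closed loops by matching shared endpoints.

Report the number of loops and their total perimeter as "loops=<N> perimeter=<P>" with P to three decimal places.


Straddling triangles (7 of 14):
  (v1,v3,v2) [--+] → (0.502348, 0.629912, 0.8357)–(0.805667, 0, 0.8357)  len=0.6991
  (v3,v4,v2) [--+] → (-0.179261, 0.785451, 0.8357)–(0.502348, 0.629912, 0.8357)  len=0.6991
  (v4,v5,v2) [--+] → (-0.725846, 0.34957, 0.8357)–(-0.179261, 0.785451, 0.8357)  len=0.6991
  (v5,v6,v2) [--+] → (-0.725846, -0.34957, 0.8357)–(-0.725846, 0.34957, 0.8357)  len=0.6991
  (v6,v7,v2) [--+] → (-0.179261, -0.785451, 0.8357)–(-0.725846, -0.34957, 0.8357)  len=0.6991
  (v7,v8,v2) [--+] → (0.502348, -0.629912, 0.8357)–(-0.179261, -0.785451, 0.8357)  len=0.6991
  (v8,v1,v2) [--+] → (0.805667, 0, 0.8357)–(0.502348, -0.629912, 0.8357)  len=0.6991

Chained into 1 loop(s):
  loop 1: 7 segments, perimeter = 4.8939
Total perimeter = 4.894

loops=1 perimeter=4.894


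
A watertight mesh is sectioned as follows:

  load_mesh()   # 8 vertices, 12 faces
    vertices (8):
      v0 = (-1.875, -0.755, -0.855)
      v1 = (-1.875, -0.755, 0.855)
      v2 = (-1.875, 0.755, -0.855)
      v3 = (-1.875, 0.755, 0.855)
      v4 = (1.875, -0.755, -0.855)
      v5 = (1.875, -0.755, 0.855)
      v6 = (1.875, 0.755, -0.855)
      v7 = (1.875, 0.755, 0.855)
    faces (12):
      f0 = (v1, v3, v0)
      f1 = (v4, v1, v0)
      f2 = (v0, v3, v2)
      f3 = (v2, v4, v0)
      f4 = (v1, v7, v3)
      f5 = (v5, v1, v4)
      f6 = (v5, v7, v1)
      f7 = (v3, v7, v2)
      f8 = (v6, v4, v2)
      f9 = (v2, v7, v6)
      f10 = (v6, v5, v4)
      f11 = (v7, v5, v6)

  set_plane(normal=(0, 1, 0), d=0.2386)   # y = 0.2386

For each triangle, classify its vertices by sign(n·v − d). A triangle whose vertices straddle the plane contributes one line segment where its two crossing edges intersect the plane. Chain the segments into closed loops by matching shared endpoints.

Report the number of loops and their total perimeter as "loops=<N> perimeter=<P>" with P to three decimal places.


loops=1 perimeter=10.920

Straddling triangles (8 of 12):
  (v1,v3,v0) [-+-] → (-1.875, 0.2386, 0.855)–(-1.875, 0.2386, 0.270203)  len=0.5848
  (v0,v3,v2) [-++] → (-1.875, 0.2386, 0.270203)–(-1.875, 0.2386, -0.855)  len=1.1252
  (v2,v4,v0) [+--] → (-0.59255, 0.2386, -0.855)–(-1.875, 0.2386, -0.855)  len=1.2825
  (v1,v7,v3) [-++] → (0.59255, 0.2386, 0.855)–(-1.875, 0.2386, 0.855)  len=2.4675
  (v5,v7,v1) [-+-] → (1.875, 0.2386, 0.855)–(0.59255, 0.2386, 0.855)  len=1.2825
  (v6,v4,v2) [+-+] → (1.875, 0.2386, -0.855)–(-0.59255, 0.2386, -0.855)  len=2.4675
  (v6,v5,v4) [+--] → (1.875, 0.2386, -0.270203)–(1.875, 0.2386, -0.855)  len=0.5848
  (v7,v5,v6) [+-+] → (1.875, 0.2386, 0.855)–(1.875, 0.2386, -0.270203)  len=1.1252

Chained into 1 loop(s):
  loop 1: 8 segments, perimeter = 10.9200
Total perimeter = 10.920


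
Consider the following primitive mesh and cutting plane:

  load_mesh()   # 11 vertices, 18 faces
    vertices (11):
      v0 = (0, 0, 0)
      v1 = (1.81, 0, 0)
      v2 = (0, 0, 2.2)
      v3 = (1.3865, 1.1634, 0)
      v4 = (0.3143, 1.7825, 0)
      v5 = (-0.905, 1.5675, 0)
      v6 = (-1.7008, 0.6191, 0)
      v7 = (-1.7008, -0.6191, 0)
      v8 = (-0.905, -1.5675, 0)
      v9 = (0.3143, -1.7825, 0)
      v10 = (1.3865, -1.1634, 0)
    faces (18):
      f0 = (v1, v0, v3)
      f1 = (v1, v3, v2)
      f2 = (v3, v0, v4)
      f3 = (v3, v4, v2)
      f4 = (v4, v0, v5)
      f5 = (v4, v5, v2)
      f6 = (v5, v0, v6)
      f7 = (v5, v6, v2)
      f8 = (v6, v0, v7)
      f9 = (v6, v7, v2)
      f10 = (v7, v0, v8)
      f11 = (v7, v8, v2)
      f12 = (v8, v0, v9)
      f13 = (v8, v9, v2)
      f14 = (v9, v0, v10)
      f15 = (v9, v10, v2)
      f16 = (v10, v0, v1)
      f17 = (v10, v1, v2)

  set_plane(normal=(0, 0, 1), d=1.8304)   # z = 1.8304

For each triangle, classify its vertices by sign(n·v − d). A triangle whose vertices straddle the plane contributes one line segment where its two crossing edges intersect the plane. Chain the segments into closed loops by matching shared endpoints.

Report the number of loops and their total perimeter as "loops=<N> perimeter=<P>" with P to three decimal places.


loops=1 perimeter=1.872

Straddling triangles (9 of 18):
  (v1,v3,v2) [--+] → (0.232932, 0.195451, 1.8304)–(0.30408, 0, 1.8304)  len=0.2080
  (v3,v4,v2) [--+] → (0.0528024, 0.29946, 1.8304)–(0.232932, 0.195451, 1.8304)  len=0.2080
  (v4,v5,v2) [--+] → (-0.15204, 0.26334, 1.8304)–(0.0528024, 0.29946, 1.8304)  len=0.2080
  (v5,v6,v2) [--+] → (-0.285734, 0.104009, 1.8304)–(-0.15204, 0.26334, 1.8304)  len=0.2080
  (v6,v7,v2) [--+] → (-0.285734, -0.104009, 1.8304)–(-0.285734, 0.104009, 1.8304)  len=0.2080
  (v7,v8,v2) [--+] → (-0.15204, -0.26334, 1.8304)–(-0.285734, -0.104009, 1.8304)  len=0.2080
  (v8,v9,v2) [--+] → (0.0528024, -0.29946, 1.8304)–(-0.15204, -0.26334, 1.8304)  len=0.2080
  (v9,v10,v2) [--+] → (0.232932, -0.195451, 1.8304)–(0.0528024, -0.29946, 1.8304)  len=0.2080
  (v10,v1,v2) [--+] → (0.30408, 0, 1.8304)–(0.232932, -0.195451, 1.8304)  len=0.2080

Chained into 1 loop(s):
  loop 1: 9 segments, perimeter = 1.8720
Total perimeter = 1.872
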